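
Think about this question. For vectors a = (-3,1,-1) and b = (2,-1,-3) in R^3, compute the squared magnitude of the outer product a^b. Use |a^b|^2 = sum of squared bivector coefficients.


a wedge b = (a1*b2 - a2*b1)*e12 + (a1*b3 - a3*b1)*e13 + (a2*b3 - a3*b2)*e23
e12 coeff: (-3)*(-1) - 1*2 = 3 - 2 = 1
e13 coeff: (-3)*(-3) - (-1)*2 = 9 - (-2) = 11
e23 coeff: 1*(-3) - (-1)*(-1) = -3 - 1 = -4
|a wedge b|^2 = 1^2 + 11^2 + (-4)^2
= 1 + 121 + 16
= 138


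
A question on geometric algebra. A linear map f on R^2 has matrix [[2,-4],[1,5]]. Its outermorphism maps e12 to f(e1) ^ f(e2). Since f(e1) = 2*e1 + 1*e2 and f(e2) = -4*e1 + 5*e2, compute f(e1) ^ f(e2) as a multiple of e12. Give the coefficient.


The outermorphism of a linear map f sends e1^e2 to f(e1)^f(e2).
f(e1) = 2*e1 + 1*e2
f(e2) = -4*e1 + 5*e2
f(e1) ^ f(e2) = (2*e1 + 1*e2) ^ (-4*e1 + 5*e2)
= 2*5*e12 + 1*(-4)*e21
= (10 - (-4))*e12
= 14*e12
Coefficient = 14


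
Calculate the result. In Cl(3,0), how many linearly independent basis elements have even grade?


Even subalgebra dimension = 2^(n-1)
n = 3 + 0 = 3
2^(3 - 1) = 2^2 = 4
Verification: sum of C(3,k) for even k = 1 + 3 = 4
Result = 4


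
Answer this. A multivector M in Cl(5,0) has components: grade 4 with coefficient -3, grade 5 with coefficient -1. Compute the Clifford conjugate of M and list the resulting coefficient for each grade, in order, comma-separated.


Clifford conjugate sign for grade k: (-1)^(k(k+1)/2)
Grade 4: (-1)^(4*5/2) = (-1)^10 = 1, coeff -3 -> -3
Grade 5: (-1)^(5*6/2) = (-1)^15 = -1, coeff -1 -> 1
Conjugated coefficients: -3, 1


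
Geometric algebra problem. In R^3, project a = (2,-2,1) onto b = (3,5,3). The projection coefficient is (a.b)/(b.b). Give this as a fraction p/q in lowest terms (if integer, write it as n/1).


Projection coefficient = (a . b) / (b . b)
a . b = 2*3 + (-2)*5 + 1*3
= 6 + (-10) + 3 = -1
b . b = 3^2 + 5^2 + 3^2
= 9 + 25 + 9 = 43
Coefficient = -1/43
In lowest terms: -1/43


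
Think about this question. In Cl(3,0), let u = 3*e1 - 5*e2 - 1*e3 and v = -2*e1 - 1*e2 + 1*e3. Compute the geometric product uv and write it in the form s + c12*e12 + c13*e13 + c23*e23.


In Cl(3,0): e_i^2 = 1, e_ie_j = -e_je_i for i != j.
Scalar part = u . v = 3*(-2) + (-5)*(-1) + (-1)*1
= -6 + 5 + (-1) = -2
e12 coeff = 3*(-1) - (-5)*(-2) = -3 - 10 = -13
e13 coeff = 3*1 - (-1)*(-2) = 3 - 2 = 1
e23 coeff = (-5)*1 - (-1)*(-1) = -5 - 1 = -6
uv = -2 - 13*e12 + 1*e13 - 6*e23


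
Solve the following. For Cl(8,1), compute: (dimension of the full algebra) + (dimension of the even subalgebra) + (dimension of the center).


n = 8 + 1 = 9
Total dim = 2^9 = 512
Even subalgebra dim = 2^8 = 256
n is odd, so center dim = 2
Sum = 512 + 256 + 2 = 770


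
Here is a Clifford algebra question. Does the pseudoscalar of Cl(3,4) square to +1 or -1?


The pseudoscalar I = e1...e_n (product of all n generators) of Cl(p,q) satisfies I^2 = (-1)^(q + n(n-1)/2).
p = 3, q = 4, n = p + q = 7
n(n-1)/2 = 7 * 6 / 2 = 21
Exponent = q + n(n-1)/2 = 4 + 21 = 25
I^2 = (-1)^25 = -1


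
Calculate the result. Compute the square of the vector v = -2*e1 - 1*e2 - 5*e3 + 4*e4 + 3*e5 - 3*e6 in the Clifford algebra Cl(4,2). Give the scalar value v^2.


v^2 = sum of c_i^2 * e_i^2
Positive signature terms (e_i^2 = +1): (-2)^2 + (-1)^2 + (-5)^2 + 4^2 = 46
Negative signature terms (e_j^2 = -1): 3^2 + (-3)^2 = 18
v^2 = 46 - 18 = 28


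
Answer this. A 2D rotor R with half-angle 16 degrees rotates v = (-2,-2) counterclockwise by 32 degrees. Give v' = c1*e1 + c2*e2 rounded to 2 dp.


Rotor R = cos(16deg) - sin(16deg)*e12
Rotation angle theta = 2 * 16 = 32 degrees
v' = R*v*~R rotates v by theta.
cos(32deg) = 0.8480, sin(32deg) = 0.5299
v'_1 = -2*cos(32deg) - (-2)*sin(32deg)
= -2*0.8480 - (-2)*0.5299
= -0.64
v'_2 = -2*sin(32deg) + (-2)*cos(32deg)
= -2*0.5299 + (-2)*0.8480
= -2.76
v' = -0.64*e1 - 2.76*e2


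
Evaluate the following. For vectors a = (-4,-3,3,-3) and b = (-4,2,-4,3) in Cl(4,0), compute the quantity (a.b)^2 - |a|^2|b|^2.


a . b = (-4)*(-4) + (-3)*2 + 3*(-4) + (-3)*3
= 16 + (-6) + (-12) + (-9) = -11
|a|^2 = (-4)^2 + (-3)^2 + 3^2 + (-3)^2 = 43
|b|^2 = (-4)^2 + 2^2 + (-4)^2 + 3^2 = 45
(a.b)^2 = (-11)^2 = 121
|a|^2 * |b|^2 = 43 * 45 = 1935
Result = 121 - 1935 = -1814


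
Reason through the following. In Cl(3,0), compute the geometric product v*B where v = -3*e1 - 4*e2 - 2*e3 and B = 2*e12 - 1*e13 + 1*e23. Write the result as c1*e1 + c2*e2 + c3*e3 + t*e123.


vB has grade-1 (vector) and grade-3 (trivector) parts: vB = (v _| B) + (v ^ B).
Vector part <vB>_1:
  e1: -v2*b12 - v3*b13 = -(-4)*(2) - (-2)*(-1) = 6
  e2: v1*b12 - v3*b23 = (-3)*(2) - (-2)*(1) = -4
  e3: v1*b13 + v2*b23 = (-3)*(-1) + (-4)*(1) = -1
Trivector part <vB>_3:
  e123: v1*b23 - v2*b13 + v3*b12 = (-3)*(1) - (-4)*(-1) + (-2)*(2) = -11
vB = 6*e1 - 4*e2 - 1*e3 - 11*e123


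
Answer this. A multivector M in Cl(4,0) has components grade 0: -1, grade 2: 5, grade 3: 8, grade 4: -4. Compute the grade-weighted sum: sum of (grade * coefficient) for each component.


Grade-weighted sum = sum of grade_k * coefficient_k
0*(-1) = 0
2*5 = 10
3*8 = 24
4*(-4) = -16
Total = 0 + 10 + 24 + (-16) = 18


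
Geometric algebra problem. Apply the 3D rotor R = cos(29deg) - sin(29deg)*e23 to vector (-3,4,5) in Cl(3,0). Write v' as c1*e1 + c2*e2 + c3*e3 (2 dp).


Rotor R = cos(29deg) - sin(29deg)*e23
Rotation angle theta = 2 * 29 = 58 degrees in the e23 plane (e2 -> e3).
The component perpendicular to the plane (e1) is invariant: v'_1 = v1 = -3.00
cos(58deg) = 0.5299, sin(58deg) = 0.8480
v'_2 = v2*cos(theta) - v3*sin(theta) = 4*0.5299 - 5*0.8480 = -2.12
v'_3 = v2*sin(theta) + v3*cos(theta) = 4*0.8480 + 5*0.5299 = 6.04
v' = -3.00*e1 - 2.12*e2 + 6.04*e3


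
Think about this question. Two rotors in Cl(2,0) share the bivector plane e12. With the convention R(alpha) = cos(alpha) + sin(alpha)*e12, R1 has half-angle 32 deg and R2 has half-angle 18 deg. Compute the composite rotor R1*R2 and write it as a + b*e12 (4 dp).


Same-plane rotors commute and their half-angles add:
R1*R2 = cos(a1 + a2) + sin(a1 + a2)*e12.
a1 + a2 = 32 + 18 = 50 deg
cos(50 deg) = 0.6428
sin(50 deg) = 0.7660
R1*R2 = 0.6428 + 0.7660*e12


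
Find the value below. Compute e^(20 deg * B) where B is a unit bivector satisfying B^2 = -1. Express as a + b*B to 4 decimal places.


For a unit bivector B with B^2 = -1, the exponential series gives
e^(theta*B) = cos(theta) + sin(theta)*B (the GA analogue of Euler's formula).
theta = 20 degrees = 0.349066 rad
cos(20 deg) = 0.9397
sin(20 deg) = 0.3420
exp(theta*B) = 0.9397 + 0.3420*B


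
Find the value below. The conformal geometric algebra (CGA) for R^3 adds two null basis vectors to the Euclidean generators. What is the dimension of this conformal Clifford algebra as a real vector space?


The conformal model of R^3 uses Cl(4,1): the 3 Euclidean generators plus two extra orthogonal generators e+ (e+^2 = +1) and e- (e-^2 = -1), from which the null vectors e0, einf are built.
Number of generators m = 3 + 2 = 5.
dim Cl(p,q) = 2^m = 2^5 = 32


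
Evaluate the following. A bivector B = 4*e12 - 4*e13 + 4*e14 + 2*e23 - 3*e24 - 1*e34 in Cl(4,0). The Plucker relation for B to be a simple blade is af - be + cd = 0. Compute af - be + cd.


Plucker relation: af - be + cd
a*f = 4*(-1) = -4
b*e = (-4)*(-3) = 12
c*d = 4*2 = 8
af - be + cd = -4 - 12 + 8
= -8


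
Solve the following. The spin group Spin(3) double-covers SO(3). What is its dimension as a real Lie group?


Spin(n) double-covers SO(n); both have Lie algebra so(n) of dimension n(n-1)/2.
n = 3
n(n-1) = 3 * 2 = 6
dim Spin(3) = 6/2 = 3


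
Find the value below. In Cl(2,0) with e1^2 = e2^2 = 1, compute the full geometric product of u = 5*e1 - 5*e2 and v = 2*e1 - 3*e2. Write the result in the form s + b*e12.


Expand: (5*e1 - 5*e2)(2*e1 - 3*e2)
= 5*2*e1e1 + 5*(-3)*e1e2 + (-5)*2*e2e1 + (-5)*(-3)*e2e2
Using e1^2 = e2^2 = 1, e2e1 = -e1e2:
Scalar part s = 5*2 + (-5)*(-3) = 10 + 15 = 25
Bivector part b = 5*(-3) - (-5)*2 = -15 - (-10) = -5
uv = 25 - 5*e12


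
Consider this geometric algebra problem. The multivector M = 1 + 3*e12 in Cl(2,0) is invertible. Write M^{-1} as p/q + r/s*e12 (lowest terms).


M = 1 + 3*e12, where e12^2 = -1.
Since M commutes with its reverse ~M = a - b*e12, M * ~M = a^2 - b^2*e12^2 = a^2 + b^2.
So M^{-1} = ~M / (a^2 + b^2) = (a - b*e12)/(a^2 + b^2).
a^2 + b^2 = 1 + 9 = 10
Scalar part = 1/10 = 1/10
Bivector coeff = -3/10 = -3/10
M^{-1} = 1/10 - 3/10*e12


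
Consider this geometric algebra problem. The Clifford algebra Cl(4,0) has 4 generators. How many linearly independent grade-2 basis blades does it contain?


Number of grade-k basis blades in Cl(p,q) with n = p + q is C(n, k).
n = 4 + 0 = 4
C(4, 2) = 4! / (2! * 2!)
= 24 / (2 * 2)
= 6


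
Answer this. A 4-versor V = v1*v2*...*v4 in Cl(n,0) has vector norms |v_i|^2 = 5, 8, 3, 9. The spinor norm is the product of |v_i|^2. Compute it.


Spinor norm N(V) = |v1|^2 * |v2|^2 * ... * |v4|^2
= 5 * 8 * 3 * 9
Running product: 5, 40, 120, 1080
N(V) = 1080


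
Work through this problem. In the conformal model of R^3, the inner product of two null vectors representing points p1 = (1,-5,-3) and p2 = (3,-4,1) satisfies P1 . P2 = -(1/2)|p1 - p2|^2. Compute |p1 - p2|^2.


p1 - p2 = (-2, -1, -4)
|p1 - p2|^2 = (-2)^2 + (-1)^2 + (-4)^2
= 4 + 1 + 16
= 21


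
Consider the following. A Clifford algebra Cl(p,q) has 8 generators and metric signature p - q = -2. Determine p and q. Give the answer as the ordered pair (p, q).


We need p + q = 8 and p - q = -2.
Adding: 2p = 8 + (-2) = 6, so p = 3.
Then q = 8 - 3 = 5.
(p, q) = (3, 5)


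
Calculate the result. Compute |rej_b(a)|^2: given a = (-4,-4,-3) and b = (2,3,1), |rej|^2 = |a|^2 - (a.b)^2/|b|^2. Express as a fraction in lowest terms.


|a|^2 = (-4)^2 + (-4)^2 + (-3)^2 = 41
|b|^2 = 2^2 + 3^2 + 1^2 = 14
a . b = (-4)*2 + (-4)*3 + (-3)*1 = -23
(a.b)^2 = (-23)^2 = 529
|rej|^2 = 41 - 529/14
= (574 - 529)/14
= 45/14
In lowest terms: 45/14


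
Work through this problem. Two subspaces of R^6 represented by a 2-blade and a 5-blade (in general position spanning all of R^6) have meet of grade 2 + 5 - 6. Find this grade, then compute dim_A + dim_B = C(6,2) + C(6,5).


Meet grade = grade(A) + grade(B) - n
= 2 + 5 - 6 = 1
C(6,2) = 15
C(6,5) = 6
dim_A + dim_B = 15 + 6 = 21


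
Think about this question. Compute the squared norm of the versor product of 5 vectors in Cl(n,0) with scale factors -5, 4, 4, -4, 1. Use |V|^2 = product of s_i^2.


Each vector v_i has |v_i|^2 = s_i^2
Squared scales: (-5)^2 = 25, 4^2 = 16, 4^2 = 16, (-4)^2 = 16, 1^2 = 1
|V|^2 = 25 * 16 * 16 * 16 * 1
= 102400


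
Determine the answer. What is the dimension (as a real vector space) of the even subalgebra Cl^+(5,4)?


Even subalgebra dimension = 2^(n-1)
n = 5 + 4 = 9
2^(9 - 1) = 2^8 = 256
Verification: sum of C(9,k) for even k = 1 + 36 + 126 + 84 + 9 = 256
Result = 256


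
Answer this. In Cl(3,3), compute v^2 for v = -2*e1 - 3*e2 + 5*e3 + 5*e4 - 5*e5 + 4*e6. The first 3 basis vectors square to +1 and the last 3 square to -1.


v^2 = sum of c_i^2 * e_i^2
Positive signature terms (e_i^2 = +1): (-2)^2 + (-3)^2 + 5^2 = 38
Negative signature terms (e_j^2 = -1): 5^2 + (-5)^2 + 4^2 = 66
v^2 = 38 - 66 = -28


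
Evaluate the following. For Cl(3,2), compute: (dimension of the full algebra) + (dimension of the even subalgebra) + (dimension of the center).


n = 3 + 2 = 5
Total dim = 2^5 = 32
Even subalgebra dim = 2^4 = 16
n is odd, so center dim = 2
Sum = 32 + 16 + 2 = 50


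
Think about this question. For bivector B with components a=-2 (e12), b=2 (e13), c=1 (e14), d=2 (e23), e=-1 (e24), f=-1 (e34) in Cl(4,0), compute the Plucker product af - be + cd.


Plucker relation: af - be + cd
a*f = (-2)*(-1) = 2
b*e = 2*(-1) = -2
c*d = 1*2 = 2
af - be + cd = 2 - (-2) + 2
= 6


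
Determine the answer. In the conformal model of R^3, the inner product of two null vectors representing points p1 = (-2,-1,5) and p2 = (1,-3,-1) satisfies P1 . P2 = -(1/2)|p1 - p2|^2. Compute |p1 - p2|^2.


p1 - p2 = (-3, 2, 6)
|p1 - p2|^2 = (-3)^2 + 2^2 + 6^2
= 9 + 4 + 36
= 49


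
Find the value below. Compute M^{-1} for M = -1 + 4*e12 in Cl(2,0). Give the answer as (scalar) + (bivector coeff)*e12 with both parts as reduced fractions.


M = -1 + 4*e12, where e12^2 = -1.
Since M commutes with its reverse ~M = a - b*e12, M * ~M = a^2 - b^2*e12^2 = a^2 + b^2.
So M^{-1} = ~M / (a^2 + b^2) = (a - b*e12)/(a^2 + b^2).
a^2 + b^2 = 1 + 16 = 17
Scalar part = -1/17 = -1/17
Bivector coeff = -4/17 = -4/17
M^{-1} = -1/17 - 4/17*e12


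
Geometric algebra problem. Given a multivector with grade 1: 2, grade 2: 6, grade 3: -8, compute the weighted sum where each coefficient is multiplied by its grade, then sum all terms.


Grade-weighted sum = sum of grade_k * coefficient_k
1*2 = 2
2*6 = 12
3*(-8) = -24
Total = 2 + 12 + (-24) = -10


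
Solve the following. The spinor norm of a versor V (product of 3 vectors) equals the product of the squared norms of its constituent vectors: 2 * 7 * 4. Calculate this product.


Spinor norm N(V) = |v1|^2 * |v2|^2 * ... * |v3|^2
= 2 * 7 * 4
Running product: 2, 14, 56
N(V) = 56


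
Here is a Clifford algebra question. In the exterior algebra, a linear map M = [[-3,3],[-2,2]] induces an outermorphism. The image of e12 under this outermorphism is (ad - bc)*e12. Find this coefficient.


The outermorphism of a linear map f sends e1^e2 to f(e1)^f(e2).
f(e1) = -3*e1 - 2*e2
f(e2) = 3*e1 + 2*e2
f(e1) ^ f(e2) = (-3*e1 - 2*e2) ^ (3*e1 + 2*e2)
= (-3)*2*e12 + (-2)*3*e21
= (-6 - (-6))*e12
= 0*e12
Coefficient = 0


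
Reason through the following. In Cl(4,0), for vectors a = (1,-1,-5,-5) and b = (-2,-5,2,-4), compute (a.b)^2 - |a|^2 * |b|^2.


a . b = 1*(-2) + (-1)*(-5) + (-5)*2 + (-5)*(-4)
= -2 + 5 + (-10) + 20 = 13
|a|^2 = 1^2 + (-1)^2 + (-5)^2 + (-5)^2 = 52
|b|^2 = (-2)^2 + (-5)^2 + 2^2 + (-4)^2 = 49
(a.b)^2 = 13^2 = 169
|a|^2 * |b|^2 = 52 * 49 = 2548
Result = 169 - 2548 = -2379


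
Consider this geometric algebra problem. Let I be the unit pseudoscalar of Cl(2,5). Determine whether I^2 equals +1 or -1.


The pseudoscalar I = e1...e_n (product of all n generators) of Cl(p,q) satisfies I^2 = (-1)^(q + n(n-1)/2).
p = 2, q = 5, n = p + q = 7
n(n-1)/2 = 7 * 6 / 2 = 21
Exponent = q + n(n-1)/2 = 5 + 21 = 26
I^2 = (-1)^26 = +1


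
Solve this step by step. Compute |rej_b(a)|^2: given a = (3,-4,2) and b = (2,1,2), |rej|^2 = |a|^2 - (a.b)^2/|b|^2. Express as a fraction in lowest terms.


|a|^2 = 3^2 + (-4)^2 + 2^2 = 29
|b|^2 = 2^2 + 1^2 + 2^2 = 9
a . b = 3*2 + (-4)*1 + 2*2 = 6
(a.b)^2 = 6^2 = 36
|rej|^2 = 29 - 36/9
= (261 - 36)/9
= 225/9
In lowest terms: 25/1


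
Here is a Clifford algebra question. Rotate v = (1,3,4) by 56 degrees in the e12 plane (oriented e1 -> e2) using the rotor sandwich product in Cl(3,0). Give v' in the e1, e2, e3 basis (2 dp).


Rotor R = cos(28deg) - sin(28deg)*e12
Rotation angle theta = 2 * 28 = 56 degrees in the e12 plane (e1 -> e2).
The component perpendicular to the plane (e3) is invariant: v'_3 = v3 = 4.00
cos(56deg) = 0.5592, sin(56deg) = 0.8290
v'_1 = v1*cos(theta) - v2*sin(theta) = 1*0.5592 - 3*0.8290 = -1.93
v'_2 = v1*sin(theta) + v2*cos(theta) = 1*0.8290 + 3*0.5592 = 2.51
v' = -1.93*e1 + 2.51*e2 + 4.00*e3


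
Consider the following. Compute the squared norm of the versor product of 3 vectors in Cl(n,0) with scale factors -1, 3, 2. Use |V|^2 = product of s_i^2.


Each vector v_i has |v_i|^2 = s_i^2
Squared scales: (-1)^2 = 1, 3^2 = 9, 2^2 = 4
|V|^2 = 1 * 9 * 4
= 36


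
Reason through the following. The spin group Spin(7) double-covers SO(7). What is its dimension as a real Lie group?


Spin(n) double-covers SO(n); both have Lie algebra so(n) of dimension n(n-1)/2.
n = 7
n(n-1) = 7 * 6 = 42
dim Spin(7) = 42/2 = 21


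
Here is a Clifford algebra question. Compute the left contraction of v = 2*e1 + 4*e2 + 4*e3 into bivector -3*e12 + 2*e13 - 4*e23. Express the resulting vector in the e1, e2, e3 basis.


Left contraction v _| B = <vB>_1 (grade-1 part of the geometric product vB).
Using e1_|e12 = e2, e2_|e12 = -e1, e1_|e13 = e3, e3_|e13 = -e1, e2_|e23 = e3, e3_|e23 = -e2:
e1 coeff: -v2*b12 - v3*b13 = -(4)*(-3) - (4)*(2) = 4
e2 coeff: v1*b12 - v3*b23 = (2)*(-3) - (4)*(-4) = 10
e3 coeff: v1*b13 + v2*b23 = (2)*(2) + (4)*(-4) = -12
v _| B = 4*e1 + 10*e2 - 12*e3


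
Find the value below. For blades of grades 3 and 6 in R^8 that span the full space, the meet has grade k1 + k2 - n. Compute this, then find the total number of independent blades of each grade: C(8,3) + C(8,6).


Meet grade = grade(A) + grade(B) - n
= 3 + 6 - 8 = 1
C(8,3) = 56
C(8,6) = 28
dim_A + dim_B = 56 + 28 = 84


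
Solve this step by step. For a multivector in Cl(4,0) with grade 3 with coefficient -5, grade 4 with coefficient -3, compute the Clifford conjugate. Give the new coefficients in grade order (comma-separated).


Clifford conjugate sign for grade k: (-1)^(k(k+1)/2)
Grade 3: (-1)^(3*4/2) = (-1)^6 = 1, coeff -5 -> -5
Grade 4: (-1)^(4*5/2) = (-1)^10 = 1, coeff -3 -> -3
Conjugated coefficients: -5, -3


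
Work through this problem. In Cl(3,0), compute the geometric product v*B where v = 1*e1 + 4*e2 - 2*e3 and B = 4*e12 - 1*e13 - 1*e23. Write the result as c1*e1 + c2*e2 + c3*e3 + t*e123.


vB has grade-1 (vector) and grade-3 (trivector) parts: vB = (v _| B) + (v ^ B).
Vector part <vB>_1:
  e1: -v2*b12 - v3*b13 = -(4)*(4) - (-2)*(-1) = -18
  e2: v1*b12 - v3*b23 = (1)*(4) - (-2)*(-1) = 2
  e3: v1*b13 + v2*b23 = (1)*(-1) + (4)*(-1) = -5
Trivector part <vB>_3:
  e123: v1*b23 - v2*b13 + v3*b12 = (1)*(-1) - (4)*(-1) + (-2)*(4) = -5
vB = -18*e1 + 2*e2 - 5*e3 - 5*e123


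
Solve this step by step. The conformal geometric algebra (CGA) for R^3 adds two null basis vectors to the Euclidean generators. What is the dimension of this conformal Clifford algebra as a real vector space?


The conformal model of R^3 uses Cl(4,1): the 3 Euclidean generators plus two extra orthogonal generators e+ (e+^2 = +1) and e- (e-^2 = -1), from which the null vectors e0, einf are built.
Number of generators m = 3 + 2 = 5.
dim Cl(p,q) = 2^m = 2^5 = 32


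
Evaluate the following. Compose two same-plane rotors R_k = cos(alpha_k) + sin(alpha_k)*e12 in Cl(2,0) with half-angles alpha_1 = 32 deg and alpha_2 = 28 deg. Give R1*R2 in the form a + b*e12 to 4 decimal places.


Same-plane rotors commute and their half-angles add:
R1*R2 = cos(a1 + a2) + sin(a1 + a2)*e12.
a1 + a2 = 32 + 28 = 60 deg
cos(60 deg) = 0.5000
sin(60 deg) = 0.8660
R1*R2 = 0.5000 + 0.8660*e12


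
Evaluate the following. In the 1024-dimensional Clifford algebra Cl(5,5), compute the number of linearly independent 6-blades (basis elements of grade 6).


Number of grade-k basis blades in Cl(p,q) with n = p + q is C(n, k).
n = 5 + 5 = 10
C(10, 6) = 10! / (6! * 4!)
= 3628800 / (720 * 24)
= 210


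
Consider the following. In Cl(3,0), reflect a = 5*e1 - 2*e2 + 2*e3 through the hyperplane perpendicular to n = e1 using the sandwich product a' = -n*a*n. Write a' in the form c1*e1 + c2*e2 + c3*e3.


Reflection formula: a' = -n*a*n, with n = e1 (unit vector, n^2 = 1).
For reflection through hyperplane perp to e1:
The component along e1 flips sign, others stay.
a = (5, -2, 2)
a' = (-5, -2, 2)
a' = -5*e1 - 2*e2 + 2*e3


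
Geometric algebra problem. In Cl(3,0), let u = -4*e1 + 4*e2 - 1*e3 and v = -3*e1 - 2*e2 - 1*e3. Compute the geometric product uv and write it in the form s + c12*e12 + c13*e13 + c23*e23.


In Cl(3,0): e_i^2 = 1, e_ie_j = -e_je_i for i != j.
Scalar part = u . v = (-4)*(-3) + 4*(-2) + (-1)*(-1)
= 12 + (-8) + 1 = 5
e12 coeff = (-4)*(-2) - 4*(-3) = 8 - (-12) = 20
e13 coeff = (-4)*(-1) - (-1)*(-3) = 4 - 3 = 1
e23 coeff = 4*(-1) - (-1)*(-2) = -4 - 2 = -6
uv = 5 + 20*e12 + 1*e13 - 6*e23


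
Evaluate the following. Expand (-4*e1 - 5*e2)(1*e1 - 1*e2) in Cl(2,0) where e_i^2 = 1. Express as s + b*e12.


Expand: (-4*e1 - 5*e2)(1*e1 - 1*e2)
= (-4)*1*e1e1 + (-4)*(-1)*e1e2 + (-5)*1*e2e1 + (-5)*(-1)*e2e2
Using e1^2 = e2^2 = 1, e2e1 = -e1e2:
Scalar part s = (-4)*1 + (-5)*(-1) = -4 + 5 = 1
Bivector part b = (-4)*(-1) - (-5)*1 = 4 - (-5) = 9
uv = 1 + 9*e12


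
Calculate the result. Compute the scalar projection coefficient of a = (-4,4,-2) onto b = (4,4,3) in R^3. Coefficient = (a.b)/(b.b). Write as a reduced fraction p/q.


Projection coefficient = (a . b) / (b . b)
a . b = (-4)*4 + 4*4 + (-2)*3
= -16 + 16 + (-6) = -6
b . b = 4^2 + 4^2 + 3^2
= 16 + 16 + 9 = 41
Coefficient = -6/41
In lowest terms: -6/41


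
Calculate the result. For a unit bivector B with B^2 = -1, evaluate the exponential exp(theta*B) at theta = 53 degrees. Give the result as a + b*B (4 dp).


For a unit bivector B with B^2 = -1, the exponential series gives
e^(theta*B) = cos(theta) + sin(theta)*B (the GA analogue of Euler's formula).
theta = 53 degrees = 0.925025 rad
cos(53 deg) = 0.6018
sin(53 deg) = 0.7986
exp(theta*B) = 0.6018 + 0.7986*B


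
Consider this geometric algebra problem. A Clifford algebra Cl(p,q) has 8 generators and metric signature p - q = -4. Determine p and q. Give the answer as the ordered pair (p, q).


We need p + q = 8 and p - q = -4.
Adding: 2p = 8 + (-4) = 4, so p = 2.
Then q = 8 - 2 = 6.
(p, q) = (2, 6)


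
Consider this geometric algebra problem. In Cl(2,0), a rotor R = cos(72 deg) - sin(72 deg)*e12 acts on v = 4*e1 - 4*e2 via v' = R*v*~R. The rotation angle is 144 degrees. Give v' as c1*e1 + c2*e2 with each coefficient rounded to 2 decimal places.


Rotor R = cos(72deg) - sin(72deg)*e12
Rotation angle theta = 2 * 72 = 144 degrees
v' = R*v*~R rotates v by theta.
cos(144deg) = -0.8090, sin(144deg) = 0.5878
v'_1 = 4*cos(144deg) - (-4)*sin(144deg)
= 4*(-0.8090) - (-4)*0.5878
= -0.88
v'_2 = 4*sin(144deg) + (-4)*cos(144deg)
= 4*0.5878 + (-4)*(-0.8090)
= 5.59
v' = -0.88*e1 + 5.59*e2


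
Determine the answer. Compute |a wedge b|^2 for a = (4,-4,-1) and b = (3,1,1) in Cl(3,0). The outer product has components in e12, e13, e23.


a wedge b = (a1*b2 - a2*b1)*e12 + (a1*b3 - a3*b1)*e13 + (a2*b3 - a3*b2)*e23
e12 coeff: 4*1 - (-4)*3 = 4 - (-12) = 16
e13 coeff: 4*1 - (-1)*3 = 4 - (-3) = 7
e23 coeff: (-4)*1 - (-1)*1 = -4 - (-1) = -3
|a wedge b|^2 = 16^2 + 7^2 + (-3)^2
= 256 + 49 + 9
= 314


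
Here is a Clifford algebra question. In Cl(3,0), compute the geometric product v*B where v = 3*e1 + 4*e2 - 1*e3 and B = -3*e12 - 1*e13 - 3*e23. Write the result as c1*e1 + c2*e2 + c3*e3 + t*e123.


vB has grade-1 (vector) and grade-3 (trivector) parts: vB = (v _| B) + (v ^ B).
Vector part <vB>_1:
  e1: -v2*b12 - v3*b13 = -(4)*(-3) - (-1)*(-1) = 11
  e2: v1*b12 - v3*b23 = (3)*(-3) - (-1)*(-3) = -12
  e3: v1*b13 + v2*b23 = (3)*(-1) + (4)*(-3) = -15
Trivector part <vB>_3:
  e123: v1*b23 - v2*b13 + v3*b12 = (3)*(-3) - (4)*(-1) + (-1)*(-3) = -2
vB = 11*e1 - 12*e2 - 15*e3 - 2*e123


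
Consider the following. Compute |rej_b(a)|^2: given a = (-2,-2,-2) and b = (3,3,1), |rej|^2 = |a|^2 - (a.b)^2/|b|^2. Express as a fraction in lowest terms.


|a|^2 = (-2)^2 + (-2)^2 + (-2)^2 = 12
|b|^2 = 3^2 + 3^2 + 1^2 = 19
a . b = (-2)*3 + (-2)*3 + (-2)*1 = -14
(a.b)^2 = (-14)^2 = 196
|rej|^2 = 12 - 196/19
= (228 - 196)/19
= 32/19
In lowest terms: 32/19


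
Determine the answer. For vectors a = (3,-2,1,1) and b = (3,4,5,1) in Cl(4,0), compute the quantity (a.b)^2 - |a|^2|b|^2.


a . b = 3*3 + (-2)*4 + 1*5 + 1*1
= 9 + (-8) + 5 + 1 = 7
|a|^2 = 3^2 + (-2)^2 + 1^2 + 1^2 = 15
|b|^2 = 3^2 + 4^2 + 5^2 + 1^2 = 51
(a.b)^2 = 7^2 = 49
|a|^2 * |b|^2 = 15 * 51 = 765
Result = 49 - 765 = -716


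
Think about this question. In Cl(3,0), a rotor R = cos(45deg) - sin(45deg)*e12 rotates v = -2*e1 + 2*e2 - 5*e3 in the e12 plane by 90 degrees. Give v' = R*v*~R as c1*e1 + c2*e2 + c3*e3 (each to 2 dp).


Rotor R = cos(45deg) - sin(45deg)*e12
Rotation angle theta = 2 * 45 = 90 degrees in the e12 plane (e1 -> e2).
The component perpendicular to the plane (e3) is invariant: v'_3 = v3 = -5.00
cos(90deg) = 0.0000, sin(90deg) = 1.0000
v'_1 = v1*cos(theta) - v2*sin(theta) = -2*0.0000 - 2*1.0000 = -2.00
v'_2 = v1*sin(theta) + v2*cos(theta) = -2*1.0000 + 2*0.0000 = -2.00
v' = -2.00*e1 - 2.00*e2 - 5.00*e3


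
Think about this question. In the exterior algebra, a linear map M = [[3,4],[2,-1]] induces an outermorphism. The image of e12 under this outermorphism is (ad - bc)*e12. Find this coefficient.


The outermorphism of a linear map f sends e1^e2 to f(e1)^f(e2).
f(e1) = 3*e1 + 2*e2
f(e2) = 4*e1 - 1*e2
f(e1) ^ f(e2) = (3*e1 + 2*e2) ^ (4*e1 - 1*e2)
= 3*(-1)*e12 + 2*4*e21
= (-3 - 8)*e12
= -11*e12
Coefficient = -11


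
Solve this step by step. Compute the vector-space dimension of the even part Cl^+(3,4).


Even subalgebra dimension = 2^(n-1)
n = 3 + 4 = 7
2^(7 - 1) = 2^6 = 64
Verification: sum of C(7,k) for even k = 1 + 21 + 35 + 7 = 64
Result = 64


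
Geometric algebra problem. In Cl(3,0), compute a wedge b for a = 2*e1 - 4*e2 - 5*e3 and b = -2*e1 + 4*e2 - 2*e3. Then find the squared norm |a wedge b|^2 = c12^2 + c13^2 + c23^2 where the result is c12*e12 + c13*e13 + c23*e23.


a wedge b = (a1*b2 - a2*b1)*e12 + (a1*b3 - a3*b1)*e13 + (a2*b3 - a3*b2)*e23
e12 coeff: 2*4 - (-4)*(-2) = 8 - 8 = 0
e13 coeff: 2*(-2) - (-5)*(-2) = -4 - 10 = -14
e23 coeff: (-4)*(-2) - (-5)*4 = 8 - (-20) = 28
|a wedge b|^2 = 0^2 + (-14)^2 + 28^2
= 0 + 196 + 784
= 980


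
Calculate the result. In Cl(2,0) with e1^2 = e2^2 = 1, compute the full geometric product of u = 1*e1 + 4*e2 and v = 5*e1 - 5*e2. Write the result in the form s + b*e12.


Expand: (1*e1 + 4*e2)(5*e1 - 5*e2)
= 1*5*e1e1 + 1*(-5)*e1e2 + 4*5*e2e1 + 4*(-5)*e2e2
Using e1^2 = e2^2 = 1, e2e1 = -e1e2:
Scalar part s = 1*5 + 4*(-5) = 5 + (-20) = -15
Bivector part b = 1*(-5) - 4*5 = -5 - 20 = -25
uv = -15 - 25*e12


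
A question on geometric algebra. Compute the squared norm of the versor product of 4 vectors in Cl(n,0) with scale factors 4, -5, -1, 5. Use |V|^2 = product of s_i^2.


Each vector v_i has |v_i|^2 = s_i^2
Squared scales: 4^2 = 16, (-5)^2 = 25, (-1)^2 = 1, 5^2 = 25
|V|^2 = 16 * 25 * 1 * 25
= 10000


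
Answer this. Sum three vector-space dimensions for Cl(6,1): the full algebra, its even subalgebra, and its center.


n = 6 + 1 = 7
Total dim = 2^7 = 128
Even subalgebra dim = 2^6 = 64
n is odd, so center dim = 2
Sum = 128 + 64 + 2 = 194


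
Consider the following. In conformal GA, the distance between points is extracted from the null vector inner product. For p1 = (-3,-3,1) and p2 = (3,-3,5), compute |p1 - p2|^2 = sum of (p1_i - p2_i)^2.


p1 - p2 = (-6, 0, -4)
|p1 - p2|^2 = (-6)^2 + 0^2 + (-4)^2
= 36 + 0 + 16
= 52


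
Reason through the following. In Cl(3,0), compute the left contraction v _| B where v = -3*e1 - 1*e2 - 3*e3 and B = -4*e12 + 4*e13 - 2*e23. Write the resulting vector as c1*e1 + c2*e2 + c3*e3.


Left contraction v _| B = <vB>_1 (grade-1 part of the geometric product vB).
Using e1_|e12 = e2, e2_|e12 = -e1, e1_|e13 = e3, e3_|e13 = -e1, e2_|e23 = e3, e3_|e23 = -e2:
e1 coeff: -v2*b12 - v3*b13 = -(-1)*(-4) - (-3)*(4) = 8
e2 coeff: v1*b12 - v3*b23 = (-3)*(-4) - (-3)*(-2) = 6
e3 coeff: v1*b13 + v2*b23 = (-3)*(4) + (-1)*(-2) = -10
v _| B = 8*e1 + 6*e2 - 10*e3


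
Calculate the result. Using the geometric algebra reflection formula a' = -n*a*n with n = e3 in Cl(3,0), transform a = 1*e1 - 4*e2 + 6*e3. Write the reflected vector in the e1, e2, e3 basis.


Reflection formula: a' = -n*a*n, with n = e3 (unit vector, n^2 = 1).
For reflection through hyperplane perp to e3:
The component along e3 flips sign, others stay.
a = (1, -4, 6)
a' = (1, -4, -6)
a' = 1*e1 - 4*e2 - 6*e3


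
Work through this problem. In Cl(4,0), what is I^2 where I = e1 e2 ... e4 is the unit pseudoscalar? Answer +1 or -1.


The pseudoscalar I = e1...e_n (product of all n generators) of Cl(p,q) satisfies I^2 = (-1)^(q + n(n-1)/2).
p = 4, q = 0, n = p + q = 4
n(n-1)/2 = 4 * 3 / 2 = 6
Exponent = q + n(n-1)/2 = 0 + 6 = 6
I^2 = (-1)^6 = +1


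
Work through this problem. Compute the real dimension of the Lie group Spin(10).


Spin(n) double-covers SO(n); both have Lie algebra so(n) of dimension n(n-1)/2.
n = 10
n(n-1) = 10 * 9 = 90
dim Spin(10) = 90/2 = 45


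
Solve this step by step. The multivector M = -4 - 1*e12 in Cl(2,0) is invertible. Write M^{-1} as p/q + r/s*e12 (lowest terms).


M = -4 - 1*e12, where e12^2 = -1.
Since M commutes with its reverse ~M = a - b*e12, M * ~M = a^2 - b^2*e12^2 = a^2 + b^2.
So M^{-1} = ~M / (a^2 + b^2) = (a - b*e12)/(a^2 + b^2).
a^2 + b^2 = 16 + 1 = 17
Scalar part = -4/17 = -4/17
Bivector coeff = 1/17 = 1/17
M^{-1} = -4/17 + 1/17*e12


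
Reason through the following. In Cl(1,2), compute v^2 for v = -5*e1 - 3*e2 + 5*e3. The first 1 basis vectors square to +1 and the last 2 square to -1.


v^2 = sum of c_i^2 * e_i^2
Positive signature terms (e_i^2 = +1): (-5)^2 = 25
Negative signature terms (e_j^2 = -1): (-3)^2 + 5^2 = 34
v^2 = 25 - 34 = -9


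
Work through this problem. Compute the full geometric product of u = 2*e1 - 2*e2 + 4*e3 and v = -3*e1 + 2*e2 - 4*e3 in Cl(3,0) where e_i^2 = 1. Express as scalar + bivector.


In Cl(3,0): e_i^2 = 1, e_ie_j = -e_je_i for i != j.
Scalar part = u . v = 2*(-3) + (-2)*2 + 4*(-4)
= -6 + (-4) + (-16) = -26
e12 coeff = 2*2 - (-2)*(-3) = 4 - 6 = -2
e13 coeff = 2*(-4) - 4*(-3) = -8 - (-12) = 4
e23 coeff = (-2)*(-4) - 4*2 = 8 - 8 = 0
uv = -26 - 2*e12 + 4*e13 + 0*e23


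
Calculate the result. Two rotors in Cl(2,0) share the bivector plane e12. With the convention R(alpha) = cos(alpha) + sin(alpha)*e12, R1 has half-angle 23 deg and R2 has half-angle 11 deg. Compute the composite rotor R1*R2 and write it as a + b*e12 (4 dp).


Same-plane rotors commute and their half-angles add:
R1*R2 = cos(a1 + a2) + sin(a1 + a2)*e12.
a1 + a2 = 23 + 11 = 34 deg
cos(34 deg) = 0.8290
sin(34 deg) = 0.5592
R1*R2 = 0.8290 + 0.5592*e12


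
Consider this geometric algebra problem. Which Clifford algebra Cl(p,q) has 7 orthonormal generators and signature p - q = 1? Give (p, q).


We need p + q = 7 and p - q = 1.
Adding: 2p = 7 + 1 = 8, so p = 4.
Then q = 7 - 4 = 3.
(p, q) = (4, 3)


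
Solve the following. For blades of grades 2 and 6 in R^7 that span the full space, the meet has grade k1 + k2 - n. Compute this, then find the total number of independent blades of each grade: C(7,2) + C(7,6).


Meet grade = grade(A) + grade(B) - n
= 2 + 6 - 7 = 1
C(7,2) = 21
C(7,6) = 7
dim_A + dim_B = 21 + 7 = 28


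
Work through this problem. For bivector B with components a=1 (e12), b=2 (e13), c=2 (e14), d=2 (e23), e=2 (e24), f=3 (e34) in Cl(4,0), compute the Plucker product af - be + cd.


Plucker relation: af - be + cd
a*f = 1*3 = 3
b*e = 2*2 = 4
c*d = 2*2 = 4
af - be + cd = 3 - 4 + 4
= 3


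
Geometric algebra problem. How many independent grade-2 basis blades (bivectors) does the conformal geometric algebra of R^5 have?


The conformal model of R^5 uses Cl(6,1) with m = 5 + 2 = 7 generators.
Number of grade-2 blades = C(m, 2) = C(7, 2)
= 7*6/2 = 21


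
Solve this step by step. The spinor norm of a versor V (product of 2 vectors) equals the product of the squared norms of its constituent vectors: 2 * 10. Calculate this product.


Spinor norm N(V) = |v1|^2 * |v2|^2 * ... * |v2|^2
= 2 * 10
Running product: 2, 20
N(V) = 20


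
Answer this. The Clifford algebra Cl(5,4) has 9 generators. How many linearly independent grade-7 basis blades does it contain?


Number of grade-k basis blades in Cl(p,q) with n = p + q is C(n, k).
n = 5 + 4 = 9
C(9, 7) = 9! / (7! * 2!)
= 362880 / (5040 * 2)
= 36


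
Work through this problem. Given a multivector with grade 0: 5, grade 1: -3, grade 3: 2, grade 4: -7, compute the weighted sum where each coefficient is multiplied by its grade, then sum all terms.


Grade-weighted sum = sum of grade_k * coefficient_k
0*5 = 0
1*(-3) = -3
3*2 = 6
4*(-7) = -28
Total = 0 + (-3) + 6 + (-28) = -25


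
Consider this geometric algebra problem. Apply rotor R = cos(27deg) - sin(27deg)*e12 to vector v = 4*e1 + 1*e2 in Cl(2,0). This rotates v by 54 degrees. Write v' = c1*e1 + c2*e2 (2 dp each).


Rotor R = cos(27deg) - sin(27deg)*e12
Rotation angle theta = 2 * 27 = 54 degrees
v' = R*v*~R rotates v by theta.
cos(54deg) = 0.5878, sin(54deg) = 0.8090
v'_1 = 4*cos(54deg) - 1*sin(54deg)
= 4*0.5878 - 1*0.8090
= 1.54
v'_2 = 4*sin(54deg) + 1*cos(54deg)
= 4*0.8090 + 1*0.5878
= 3.82
v' = 1.54*e1 + 3.82*e2


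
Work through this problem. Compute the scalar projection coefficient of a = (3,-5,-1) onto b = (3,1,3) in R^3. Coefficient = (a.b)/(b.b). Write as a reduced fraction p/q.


Projection coefficient = (a . b) / (b . b)
a . b = 3*3 + (-5)*1 + (-1)*3
= 9 + (-5) + (-3) = 1
b . b = 3^2 + 1^2 + 3^2
= 9 + 1 + 9 = 19
Coefficient = 1/19
In lowest terms: 1/19


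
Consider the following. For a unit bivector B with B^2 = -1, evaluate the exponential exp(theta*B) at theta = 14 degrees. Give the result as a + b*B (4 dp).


For a unit bivector B with B^2 = -1, the exponential series gives
e^(theta*B) = cos(theta) + sin(theta)*B (the GA analogue of Euler's formula).
theta = 14 degrees = 0.244346 rad
cos(14 deg) = 0.9703
sin(14 deg) = 0.2419
exp(theta*B) = 0.9703 + 0.2419*B


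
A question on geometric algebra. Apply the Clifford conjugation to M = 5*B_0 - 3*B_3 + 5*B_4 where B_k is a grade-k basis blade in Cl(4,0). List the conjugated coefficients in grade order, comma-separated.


Clifford conjugate sign for grade k: (-1)^(k(k+1)/2)
Grade 0: (-1)^(0*1/2) = (-1)^0 = 1, coeff 5 -> 5
Grade 3: (-1)^(3*4/2) = (-1)^6 = 1, coeff -3 -> -3
Grade 4: (-1)^(4*5/2) = (-1)^10 = 1, coeff 5 -> 5
Conjugated coefficients: 5, -3, 5


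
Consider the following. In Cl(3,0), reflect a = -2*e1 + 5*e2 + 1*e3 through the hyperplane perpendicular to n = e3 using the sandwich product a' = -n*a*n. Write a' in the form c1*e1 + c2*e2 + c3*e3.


Reflection formula: a' = -n*a*n, with n = e3 (unit vector, n^2 = 1).
For reflection through hyperplane perp to e3:
The component along e3 flips sign, others stay.
a = (-2, 5, 1)
a' = (-2, 5, -1)
a' = -2*e1 + 5*e2 - 1*e3


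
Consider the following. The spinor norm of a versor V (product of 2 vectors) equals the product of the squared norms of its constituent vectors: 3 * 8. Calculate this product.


Spinor norm N(V) = |v1|^2 * |v2|^2 * ... * |v2|^2
= 3 * 8
Running product: 3, 24
N(V) = 24


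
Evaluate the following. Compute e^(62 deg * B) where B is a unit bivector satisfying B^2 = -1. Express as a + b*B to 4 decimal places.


For a unit bivector B with B^2 = -1, the exponential series gives
e^(theta*B) = cos(theta) + sin(theta)*B (the GA analogue of Euler's formula).
theta = 62 degrees = 1.082104 rad
cos(62 deg) = 0.4695
sin(62 deg) = 0.8829
exp(theta*B) = 0.4695 + 0.8829*B


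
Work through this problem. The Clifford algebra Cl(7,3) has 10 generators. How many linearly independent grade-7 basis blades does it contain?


Number of grade-k basis blades in Cl(p,q) with n = p + q is C(n, k).
n = 7 + 3 = 10
C(10, 7) = 10! / (7! * 3!)
= 3628800 / (5040 * 6)
= 120


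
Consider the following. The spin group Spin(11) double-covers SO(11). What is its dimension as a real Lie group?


Spin(n) double-covers SO(n); both have Lie algebra so(n) of dimension n(n-1)/2.
n = 11
n(n-1) = 11 * 10 = 110
dim Spin(11) = 110/2 = 55


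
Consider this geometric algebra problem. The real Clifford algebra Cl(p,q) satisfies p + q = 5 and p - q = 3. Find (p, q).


We need p + q = 5 and p - q = 3.
Adding: 2p = 5 + 3 = 8, so p = 4.
Then q = 5 - 4 = 1.
(p, q) = (4, 1)


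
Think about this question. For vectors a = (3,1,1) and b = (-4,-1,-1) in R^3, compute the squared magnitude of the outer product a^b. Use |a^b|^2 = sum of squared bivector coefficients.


a wedge b = (a1*b2 - a2*b1)*e12 + (a1*b3 - a3*b1)*e13 + (a2*b3 - a3*b2)*e23
e12 coeff: 3*(-1) - 1*(-4) = -3 - (-4) = 1
e13 coeff: 3*(-1) - 1*(-4) = -3 - (-4) = 1
e23 coeff: 1*(-1) - 1*(-1) = -1 - (-1) = 0
|a wedge b|^2 = 1^2 + 1^2 + 0^2
= 1 + 1 + 0
= 2


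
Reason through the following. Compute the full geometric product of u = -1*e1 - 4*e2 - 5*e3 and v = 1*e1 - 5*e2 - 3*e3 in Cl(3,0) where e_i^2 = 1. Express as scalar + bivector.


In Cl(3,0): e_i^2 = 1, e_ie_j = -e_je_i for i != j.
Scalar part = u . v = (-1)*1 + (-4)*(-5) + (-5)*(-3)
= -1 + 20 + 15 = 34
e12 coeff = (-1)*(-5) - (-4)*1 = 5 - (-4) = 9
e13 coeff = (-1)*(-3) - (-5)*1 = 3 - (-5) = 8
e23 coeff = (-4)*(-3) - (-5)*(-5) = 12 - 25 = -13
uv = 34 + 9*e12 + 8*e13 - 13*e23


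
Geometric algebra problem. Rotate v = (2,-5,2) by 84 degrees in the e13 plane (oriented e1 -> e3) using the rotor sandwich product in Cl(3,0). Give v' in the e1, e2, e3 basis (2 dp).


Rotor R = cos(42deg) - sin(42deg)*e13
Rotation angle theta = 2 * 42 = 84 degrees in the e13 plane (e1 -> e3).
The component perpendicular to the plane (e2) is invariant: v'_2 = v2 = -5.00
cos(84deg) = 0.1045, sin(84deg) = 0.9945
v'_1 = v1*cos(theta) - v3*sin(theta) = 2*0.1045 - 2*0.9945 = -1.78
v'_3 = v1*sin(theta) + v3*cos(theta) = 2*0.9945 + 2*0.1045 = 2.20
v' = -1.78*e1 - 5.00*e2 + 2.20*e3


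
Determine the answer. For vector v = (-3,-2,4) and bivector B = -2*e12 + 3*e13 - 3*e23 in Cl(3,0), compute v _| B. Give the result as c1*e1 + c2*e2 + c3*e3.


Left contraction v _| B = <vB>_1 (grade-1 part of the geometric product vB).
Using e1_|e12 = e2, e2_|e12 = -e1, e1_|e13 = e3, e3_|e13 = -e1, e2_|e23 = e3, e3_|e23 = -e2:
e1 coeff: -v2*b12 - v3*b13 = -(-2)*(-2) - (4)*(3) = -16
e2 coeff: v1*b12 - v3*b23 = (-3)*(-2) - (4)*(-3) = 18
e3 coeff: v1*b13 + v2*b23 = (-3)*(3) + (-2)*(-3) = -3
v _| B = -16*e1 + 18*e2 - 3*e3


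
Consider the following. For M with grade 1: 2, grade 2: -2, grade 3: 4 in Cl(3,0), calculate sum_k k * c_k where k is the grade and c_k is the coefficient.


Grade-weighted sum = sum of grade_k * coefficient_k
1*2 = 2
2*(-2) = -4
3*4 = 12
Total = 2 + (-4) + 12 = 10


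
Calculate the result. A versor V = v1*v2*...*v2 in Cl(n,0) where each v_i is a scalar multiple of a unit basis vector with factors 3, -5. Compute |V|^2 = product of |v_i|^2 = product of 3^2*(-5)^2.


Each vector v_i has |v_i|^2 = s_i^2
Squared scales: 3^2 = 9, (-5)^2 = 25
|V|^2 = 9 * 25
= 225


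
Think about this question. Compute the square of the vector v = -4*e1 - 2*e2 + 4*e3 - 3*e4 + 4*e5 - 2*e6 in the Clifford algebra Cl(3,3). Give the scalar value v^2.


v^2 = sum of c_i^2 * e_i^2
Positive signature terms (e_i^2 = +1): (-4)^2 + (-2)^2 + 4^2 = 36
Negative signature terms (e_j^2 = -1): (-3)^2 + 4^2 + (-2)^2 = 29
v^2 = 36 - 29 = 7


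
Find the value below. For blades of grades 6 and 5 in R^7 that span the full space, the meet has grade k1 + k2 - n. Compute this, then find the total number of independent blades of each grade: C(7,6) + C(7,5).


Meet grade = grade(A) + grade(B) - n
= 6 + 5 - 7 = 4
C(7,6) = 7
C(7,5) = 21
dim_A + dim_B = 7 + 21 = 28


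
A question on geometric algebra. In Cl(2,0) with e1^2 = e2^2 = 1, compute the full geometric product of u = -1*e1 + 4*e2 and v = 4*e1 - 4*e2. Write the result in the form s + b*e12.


Expand: (-1*e1 + 4*e2)(4*e1 - 4*e2)
= (-1)*4*e1e1 + (-1)*(-4)*e1e2 + 4*4*e2e1 + 4*(-4)*e2e2
Using e1^2 = e2^2 = 1, e2e1 = -e1e2:
Scalar part s = (-1)*4 + 4*(-4) = -4 + (-16) = -20
Bivector part b = (-1)*(-4) - 4*4 = 4 - 16 = -12
uv = -20 - 12*e12


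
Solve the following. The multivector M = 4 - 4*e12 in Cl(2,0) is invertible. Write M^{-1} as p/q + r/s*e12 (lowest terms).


M = 4 - 4*e12, where e12^2 = -1.
Since M commutes with its reverse ~M = a - b*e12, M * ~M = a^2 - b^2*e12^2 = a^2 + b^2.
So M^{-1} = ~M / (a^2 + b^2) = (a - b*e12)/(a^2 + b^2).
a^2 + b^2 = 16 + 16 = 32
Scalar part = 4/32 = 1/8
Bivector coeff = 4/32 = 1/8
M^{-1} = 1/8 + 1/8*e12


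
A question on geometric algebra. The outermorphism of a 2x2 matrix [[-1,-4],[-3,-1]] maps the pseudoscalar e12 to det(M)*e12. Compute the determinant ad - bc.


The outermorphism of a linear map f sends e1^e2 to f(e1)^f(e2).
f(e1) = -1*e1 - 3*e2
f(e2) = -4*e1 - 1*e2
f(e1) ^ f(e2) = (-1*e1 - 3*e2) ^ (-4*e1 - 1*e2)
= (-1)*(-1)*e12 + (-3)*(-4)*e21
= (1 - 12)*e12
= -11*e12
Coefficient = -11
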